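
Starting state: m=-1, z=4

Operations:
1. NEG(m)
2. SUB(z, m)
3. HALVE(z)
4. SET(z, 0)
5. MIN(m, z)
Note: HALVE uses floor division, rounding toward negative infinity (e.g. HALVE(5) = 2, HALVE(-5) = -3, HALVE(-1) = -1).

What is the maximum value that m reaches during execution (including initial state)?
1

Values of m at each step:
Initial: m = -1
After step 1: m = 1 ← maximum
After step 2: m = 1
After step 3: m = 1
After step 4: m = 1
After step 5: m = 0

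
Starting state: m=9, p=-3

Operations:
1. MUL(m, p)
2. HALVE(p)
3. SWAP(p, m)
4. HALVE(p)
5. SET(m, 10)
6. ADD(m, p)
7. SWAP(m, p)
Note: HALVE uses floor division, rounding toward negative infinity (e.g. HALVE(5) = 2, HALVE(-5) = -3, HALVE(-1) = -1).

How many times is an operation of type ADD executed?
1

Counting ADD operations:
Step 6: ADD(m, p) ← ADD
Total: 1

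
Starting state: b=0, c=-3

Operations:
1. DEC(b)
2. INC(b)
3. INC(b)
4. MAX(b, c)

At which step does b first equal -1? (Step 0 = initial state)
Step 1

Tracing b:
Initial: b = 0
After step 1: b = -1 ← first occurrence
After step 2: b = 0
After step 3: b = 1
After step 4: b = 1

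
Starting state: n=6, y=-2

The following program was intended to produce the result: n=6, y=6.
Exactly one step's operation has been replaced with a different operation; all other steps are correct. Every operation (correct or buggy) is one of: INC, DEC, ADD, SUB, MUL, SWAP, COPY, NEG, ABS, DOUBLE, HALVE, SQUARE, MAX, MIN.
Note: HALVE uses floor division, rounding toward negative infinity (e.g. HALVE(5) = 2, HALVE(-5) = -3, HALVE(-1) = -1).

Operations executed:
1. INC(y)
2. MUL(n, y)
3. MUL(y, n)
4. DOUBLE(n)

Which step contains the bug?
Step 4

Trace with buggy code:
Initial: n=6, y=-2
After step 1: n=6, y=-1
After step 2: n=-6, y=-1
After step 3: n=-6, y=6
After step 4: n=-12, y=6
Actual final n=-12, y=6 ≠ expected n=6, y=6.
Step 4 is the only position where a single-operation replacement can produce the expected result.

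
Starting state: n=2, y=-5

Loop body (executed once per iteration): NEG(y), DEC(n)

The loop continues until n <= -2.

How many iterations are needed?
4

Tracing iterations:
Initial: n=2, y=-5
After iteration 1: n=1, y=5
After iteration 2: n=0, y=-5
After iteration 3: n=-1, y=5
After iteration 4: n=-2, y=-5
n <= -2 now holds, so the loop exits after 4 iterations.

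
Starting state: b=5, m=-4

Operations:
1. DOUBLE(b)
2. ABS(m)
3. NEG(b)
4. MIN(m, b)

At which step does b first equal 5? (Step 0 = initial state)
Step 0

Tracing b:
Initial: b = 5 ← first occurrence
After step 1: b = 10
After step 2: b = 10
After step 3: b = -10
After step 4: b = -10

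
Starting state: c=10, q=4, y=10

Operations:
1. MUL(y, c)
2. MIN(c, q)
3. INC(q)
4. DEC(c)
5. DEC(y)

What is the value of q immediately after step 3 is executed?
q = 5

Tracing q through execution:
Initial: q = 4
After step 1 (MUL(y, c)): q = 4
After step 2 (MIN(c, q)): q = 4
After step 3 (INC(q)): q = 5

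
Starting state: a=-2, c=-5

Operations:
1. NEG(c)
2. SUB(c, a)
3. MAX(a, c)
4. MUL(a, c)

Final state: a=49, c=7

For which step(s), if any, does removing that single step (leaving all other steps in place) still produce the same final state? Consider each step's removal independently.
None - removing any single step changes the final result

Testing removal of each single step:
Without step 1: final = a=6, c=-3 (different)
Without step 2: final = a=25, c=5 (different)
Without step 3: final = a=-14, c=7 (different)
Without step 4: final = a=7, c=7 (different)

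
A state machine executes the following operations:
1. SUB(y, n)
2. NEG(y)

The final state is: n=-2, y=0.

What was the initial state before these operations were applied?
n=-2, y=-2

Working backwards:
Final state: n=-2, y=0
Before step 2 (NEG(y)): n=-2, y=0
Before step 1 (SUB(y, n)): n=-2, y=-2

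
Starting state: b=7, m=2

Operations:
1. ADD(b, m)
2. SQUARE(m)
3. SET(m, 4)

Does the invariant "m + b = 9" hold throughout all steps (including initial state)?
No, violated after step 1

The invariant is violated after step 1.

State at each step:
Initial: b=7, m=2
After step 1: b=9, m=2
After step 2: b=9, m=4
After step 3: b=9, m=4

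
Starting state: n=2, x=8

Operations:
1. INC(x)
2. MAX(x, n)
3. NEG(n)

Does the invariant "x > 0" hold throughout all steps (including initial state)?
Yes

The invariant holds at every step.

State at each step:
Initial: n=2, x=8
After step 1: n=2, x=9
After step 2: n=2, x=9
After step 3: n=-2, x=9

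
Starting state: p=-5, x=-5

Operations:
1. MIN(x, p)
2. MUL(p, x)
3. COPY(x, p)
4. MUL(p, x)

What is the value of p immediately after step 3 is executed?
p = 25

Tracing p through execution:
Initial: p = -5
After step 1 (MIN(x, p)): p = -5
After step 2 (MUL(p, x)): p = 25
After step 3 (COPY(x, p)): p = 25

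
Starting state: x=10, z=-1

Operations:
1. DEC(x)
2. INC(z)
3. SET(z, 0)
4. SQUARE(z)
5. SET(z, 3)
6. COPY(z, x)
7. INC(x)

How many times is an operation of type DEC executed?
1

Counting DEC operations:
Step 1: DEC(x) ← DEC
Total: 1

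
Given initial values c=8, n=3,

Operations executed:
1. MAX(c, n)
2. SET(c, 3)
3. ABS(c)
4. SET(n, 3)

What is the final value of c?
c = 3

Tracing execution:
Step 1: MAX(c, n) → c = 8
Step 2: SET(c, 3) → c = 3
Step 3: ABS(c) → c = 3
Step 4: SET(n, 3) → c = 3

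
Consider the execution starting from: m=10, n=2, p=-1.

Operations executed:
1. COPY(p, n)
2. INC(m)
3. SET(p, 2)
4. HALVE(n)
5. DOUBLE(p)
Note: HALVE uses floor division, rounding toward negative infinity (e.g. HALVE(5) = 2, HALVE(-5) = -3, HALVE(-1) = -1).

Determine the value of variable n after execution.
n = 1

Tracing execution:
Step 1: COPY(p, n) → n = 2
Step 2: INC(m) → n = 2
Step 3: SET(p, 2) → n = 2
Step 4: HALVE(n) → n = 1
Step 5: DOUBLE(p) → n = 1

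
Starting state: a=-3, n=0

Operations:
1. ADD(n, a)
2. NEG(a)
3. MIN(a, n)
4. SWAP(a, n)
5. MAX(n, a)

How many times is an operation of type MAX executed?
1

Counting MAX operations:
Step 5: MAX(n, a) ← MAX
Total: 1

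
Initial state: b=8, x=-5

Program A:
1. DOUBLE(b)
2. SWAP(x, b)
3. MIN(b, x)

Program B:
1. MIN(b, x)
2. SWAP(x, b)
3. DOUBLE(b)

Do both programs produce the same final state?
No

Program A final state: b=-5, x=16
Program B final state: b=-10, x=-5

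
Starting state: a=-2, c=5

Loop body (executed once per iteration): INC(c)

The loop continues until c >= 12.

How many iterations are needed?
7

Tracing iterations:
Initial: a=-2, c=5
After iteration 1: a=-2, c=6
After iteration 2: a=-2, c=7
After iteration 3: a=-2, c=8
After iteration 4: a=-2, c=9
After iteration 5: a=-2, c=10
After iteration 6: a=-2, c=11
After iteration 7: a=-2, c=12
c >= 12 now holds, so the loop exits after 7 iterations.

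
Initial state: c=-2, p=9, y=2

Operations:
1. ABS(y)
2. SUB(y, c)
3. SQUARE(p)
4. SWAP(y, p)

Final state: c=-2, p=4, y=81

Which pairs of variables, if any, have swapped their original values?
None

Comparing initial and final values:
c: -2 → -2
p: 9 → 4
y: 2 → 81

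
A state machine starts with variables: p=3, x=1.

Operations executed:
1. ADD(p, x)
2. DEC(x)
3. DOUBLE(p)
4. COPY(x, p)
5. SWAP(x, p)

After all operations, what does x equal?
x = 8

Tracing execution:
Step 1: ADD(p, x) → x = 1
Step 2: DEC(x) → x = 0
Step 3: DOUBLE(p) → x = 0
Step 4: COPY(x, p) → x = 8
Step 5: SWAP(x, p) → x = 8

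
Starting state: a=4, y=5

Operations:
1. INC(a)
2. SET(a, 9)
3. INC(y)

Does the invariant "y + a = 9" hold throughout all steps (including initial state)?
No, violated after step 1

The invariant is violated after step 1.

State at each step:
Initial: a=4, y=5
After step 1: a=5, y=5
After step 2: a=9, y=5
After step 3: a=9, y=6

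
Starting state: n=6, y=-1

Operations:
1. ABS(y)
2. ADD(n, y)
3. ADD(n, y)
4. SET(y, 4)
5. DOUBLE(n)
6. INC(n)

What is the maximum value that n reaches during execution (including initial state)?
17

Values of n at each step:
Initial: n = 6
After step 1: n = 6
After step 2: n = 7
After step 3: n = 8
After step 4: n = 8
After step 5: n = 16
After step 6: n = 17 ← maximum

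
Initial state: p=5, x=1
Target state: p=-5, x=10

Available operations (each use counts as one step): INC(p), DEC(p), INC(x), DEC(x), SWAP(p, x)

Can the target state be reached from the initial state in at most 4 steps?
No

The target state cannot be reached within 4 steps.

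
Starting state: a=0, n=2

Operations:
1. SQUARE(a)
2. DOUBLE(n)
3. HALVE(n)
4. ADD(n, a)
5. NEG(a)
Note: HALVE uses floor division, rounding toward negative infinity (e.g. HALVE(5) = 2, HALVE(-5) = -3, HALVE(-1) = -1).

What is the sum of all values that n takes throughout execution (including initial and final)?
14

Values of n at each step:
Initial: n = 2
After step 1: n = 2
After step 2: n = 4
After step 3: n = 2
After step 4: n = 2
After step 5: n = 2
Sum = 2 + 2 + 4 + 2 + 2 + 2 = 14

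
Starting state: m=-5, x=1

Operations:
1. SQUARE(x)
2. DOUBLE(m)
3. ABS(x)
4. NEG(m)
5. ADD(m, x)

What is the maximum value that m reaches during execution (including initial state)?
11

Values of m at each step:
Initial: m = -5
After step 1: m = -5
After step 2: m = -10
After step 3: m = -10
After step 4: m = 10
After step 5: m = 11 ← maximum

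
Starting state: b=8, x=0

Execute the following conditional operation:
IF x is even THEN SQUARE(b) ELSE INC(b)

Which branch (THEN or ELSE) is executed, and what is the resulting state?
Branch: THEN, Final state: b=64, x=0

Evaluating condition: x is even
Condition is True, so THEN branch executes
After SQUARE(b): b=64, x=0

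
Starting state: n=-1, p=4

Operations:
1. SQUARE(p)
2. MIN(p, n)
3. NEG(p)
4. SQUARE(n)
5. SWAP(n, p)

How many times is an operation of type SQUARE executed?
2

Counting SQUARE operations:
Step 1: SQUARE(p) ← SQUARE
Step 4: SQUARE(n) ← SQUARE
Total: 2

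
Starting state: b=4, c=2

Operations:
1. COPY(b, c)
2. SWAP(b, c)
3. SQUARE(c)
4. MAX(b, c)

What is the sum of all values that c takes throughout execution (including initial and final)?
14

Values of c at each step:
Initial: c = 2
After step 1: c = 2
After step 2: c = 2
After step 3: c = 4
After step 4: c = 4
Sum = 2 + 2 + 2 + 4 + 4 = 14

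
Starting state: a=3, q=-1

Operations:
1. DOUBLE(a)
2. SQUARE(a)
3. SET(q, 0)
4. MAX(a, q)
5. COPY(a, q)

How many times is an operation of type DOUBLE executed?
1

Counting DOUBLE operations:
Step 1: DOUBLE(a) ← DOUBLE
Total: 1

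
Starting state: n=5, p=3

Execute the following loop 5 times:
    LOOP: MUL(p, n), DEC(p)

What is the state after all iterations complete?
n=5, p=8594

Iteration trace:
Start: n=5, p=3
After iteration 1: n=5, p=14
After iteration 2: n=5, p=69
After iteration 3: n=5, p=344
After iteration 4: n=5, p=1719
After iteration 5: n=5, p=8594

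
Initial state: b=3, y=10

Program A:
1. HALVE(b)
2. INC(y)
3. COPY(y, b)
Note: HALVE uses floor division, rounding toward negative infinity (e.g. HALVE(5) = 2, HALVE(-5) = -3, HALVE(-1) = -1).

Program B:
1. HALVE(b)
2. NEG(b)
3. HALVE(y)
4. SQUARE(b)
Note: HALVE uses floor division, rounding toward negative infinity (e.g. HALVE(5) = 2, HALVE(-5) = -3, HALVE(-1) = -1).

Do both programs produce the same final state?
No

Program A final state: b=1, y=1
Program B final state: b=1, y=5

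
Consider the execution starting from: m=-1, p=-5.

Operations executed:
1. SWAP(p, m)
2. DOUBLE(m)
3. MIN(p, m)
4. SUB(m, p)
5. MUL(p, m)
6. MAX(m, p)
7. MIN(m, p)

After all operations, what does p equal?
p = 0

Tracing execution:
Step 1: SWAP(p, m) → p = -1
Step 2: DOUBLE(m) → p = -1
Step 3: MIN(p, m) → p = -10
Step 4: SUB(m, p) → p = -10
Step 5: MUL(p, m) → p = 0
Step 6: MAX(m, p) → p = 0
Step 7: MIN(m, p) → p = 0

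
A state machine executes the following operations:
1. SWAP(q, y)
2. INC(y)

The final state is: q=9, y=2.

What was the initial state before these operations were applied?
q=1, y=9

Working backwards:
Final state: q=9, y=2
Before step 2 (INC(y)): q=9, y=1
Before step 1 (SWAP(q, y)): q=1, y=9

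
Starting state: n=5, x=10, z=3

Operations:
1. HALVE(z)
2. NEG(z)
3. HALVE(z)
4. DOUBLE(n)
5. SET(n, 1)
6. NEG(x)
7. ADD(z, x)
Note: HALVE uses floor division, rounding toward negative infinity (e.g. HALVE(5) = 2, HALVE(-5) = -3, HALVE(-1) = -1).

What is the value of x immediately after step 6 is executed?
x = -10

Tracing x through execution:
Initial: x = 10
After step 1 (HALVE(z)): x = 10
After step 2 (NEG(z)): x = 10
After step 3 (HALVE(z)): x = 10
After step 4 (DOUBLE(n)): x = 10
After step 5 (SET(n, 1)): x = 10
After step 6 (NEG(x)): x = -10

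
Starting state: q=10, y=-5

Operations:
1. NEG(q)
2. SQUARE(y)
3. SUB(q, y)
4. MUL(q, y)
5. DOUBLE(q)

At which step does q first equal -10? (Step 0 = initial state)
Step 1

Tracing q:
Initial: q = 10
After step 1: q = -10 ← first occurrence
After step 2: q = -10
After step 3: q = -35
After step 4: q = -875
After step 5: q = -1750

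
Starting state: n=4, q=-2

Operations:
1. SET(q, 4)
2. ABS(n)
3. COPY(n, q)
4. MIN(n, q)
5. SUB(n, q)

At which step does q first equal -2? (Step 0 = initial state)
Step 0

Tracing q:
Initial: q = -2 ← first occurrence
After step 1: q = 4
After step 2: q = 4
After step 3: q = 4
After step 4: q = 4
After step 5: q = 4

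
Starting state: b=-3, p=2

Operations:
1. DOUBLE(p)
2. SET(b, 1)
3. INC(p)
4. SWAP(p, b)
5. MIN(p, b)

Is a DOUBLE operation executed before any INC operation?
Yes

First DOUBLE: step 1
First INC: step 3
Since 1 < 3, DOUBLE comes first.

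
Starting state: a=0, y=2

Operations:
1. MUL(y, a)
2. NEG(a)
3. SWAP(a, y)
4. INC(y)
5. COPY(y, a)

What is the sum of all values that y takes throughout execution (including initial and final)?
3

Values of y at each step:
Initial: y = 2
After step 1: y = 0
After step 2: y = 0
After step 3: y = 0
After step 4: y = 1
After step 5: y = 0
Sum = 2 + 0 + 0 + 0 + 1 + 0 = 3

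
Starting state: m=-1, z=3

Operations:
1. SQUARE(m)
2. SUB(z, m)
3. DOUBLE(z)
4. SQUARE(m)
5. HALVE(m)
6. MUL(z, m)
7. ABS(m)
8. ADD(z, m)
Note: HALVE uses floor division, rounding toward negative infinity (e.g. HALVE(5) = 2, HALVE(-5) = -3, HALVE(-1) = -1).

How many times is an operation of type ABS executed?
1

Counting ABS operations:
Step 7: ABS(m) ← ABS
Total: 1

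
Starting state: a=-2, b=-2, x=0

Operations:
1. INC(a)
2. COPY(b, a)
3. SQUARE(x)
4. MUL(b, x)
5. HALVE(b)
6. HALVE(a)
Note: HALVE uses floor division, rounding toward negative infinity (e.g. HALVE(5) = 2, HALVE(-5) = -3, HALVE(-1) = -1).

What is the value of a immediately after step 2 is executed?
a = -1

Tracing a through execution:
Initial: a = -2
After step 1 (INC(a)): a = -1
After step 2 (COPY(b, a)): a = -1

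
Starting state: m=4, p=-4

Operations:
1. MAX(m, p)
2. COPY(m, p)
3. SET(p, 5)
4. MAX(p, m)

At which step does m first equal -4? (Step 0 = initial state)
Step 2

Tracing m:
Initial: m = 4
After step 1: m = 4
After step 2: m = -4 ← first occurrence
After step 3: m = -4
After step 4: m = -4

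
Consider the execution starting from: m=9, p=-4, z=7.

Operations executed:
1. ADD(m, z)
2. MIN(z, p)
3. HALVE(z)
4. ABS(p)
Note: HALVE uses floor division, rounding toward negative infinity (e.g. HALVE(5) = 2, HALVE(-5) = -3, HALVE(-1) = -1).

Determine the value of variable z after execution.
z = -2

Tracing execution:
Step 1: ADD(m, z) → z = 7
Step 2: MIN(z, p) → z = -4
Step 3: HALVE(z) → z = -2
Step 4: ABS(p) → z = -2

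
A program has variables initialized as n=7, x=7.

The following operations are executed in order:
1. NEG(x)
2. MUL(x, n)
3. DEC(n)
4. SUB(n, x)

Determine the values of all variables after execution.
{n: 55, x: -49}

Step-by-step execution:
Initial: n=7, x=7
After step 1 (NEG(x)): n=7, x=-7
After step 2 (MUL(x, n)): n=7, x=-49
After step 3 (DEC(n)): n=6, x=-49
After step 4 (SUB(n, x)): n=55, x=-49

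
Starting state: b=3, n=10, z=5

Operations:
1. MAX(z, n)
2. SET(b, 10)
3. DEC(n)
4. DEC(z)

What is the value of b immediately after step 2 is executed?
b = 10

Tracing b through execution:
Initial: b = 3
After step 1 (MAX(z, n)): b = 3
After step 2 (SET(b, 10)): b = 10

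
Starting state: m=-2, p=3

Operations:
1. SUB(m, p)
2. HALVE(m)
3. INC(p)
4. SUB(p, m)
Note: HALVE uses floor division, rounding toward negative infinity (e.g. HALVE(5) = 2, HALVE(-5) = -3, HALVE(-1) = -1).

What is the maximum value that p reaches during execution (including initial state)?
7

Values of p at each step:
Initial: p = 3
After step 1: p = 3
After step 2: p = 3
After step 3: p = 4
After step 4: p = 7 ← maximum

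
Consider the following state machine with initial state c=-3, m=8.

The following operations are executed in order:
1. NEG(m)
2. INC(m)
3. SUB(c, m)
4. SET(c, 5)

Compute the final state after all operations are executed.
{c: 5, m: -7}

Step-by-step execution:
Initial: c=-3, m=8
After step 1 (NEG(m)): c=-3, m=-8
After step 2 (INC(m)): c=-3, m=-7
After step 3 (SUB(c, m)): c=4, m=-7
After step 4 (SET(c, 5)): c=5, m=-7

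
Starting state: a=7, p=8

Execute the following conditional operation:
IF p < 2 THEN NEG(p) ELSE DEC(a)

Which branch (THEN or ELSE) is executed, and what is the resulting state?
Branch: ELSE, Final state: a=6, p=8

Evaluating condition: p < 2
p = 8
Condition is False, so ELSE branch executes
After DEC(a): a=6, p=8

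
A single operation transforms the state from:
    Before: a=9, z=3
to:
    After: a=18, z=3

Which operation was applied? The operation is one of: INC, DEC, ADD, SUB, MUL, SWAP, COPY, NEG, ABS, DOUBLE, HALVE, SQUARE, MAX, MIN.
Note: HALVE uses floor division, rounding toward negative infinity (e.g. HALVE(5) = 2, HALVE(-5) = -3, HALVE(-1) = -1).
DOUBLE(a)

Analyzing the change:
Before: a=9, z=3
After: a=18, z=3
Variable a changed from 9 to 18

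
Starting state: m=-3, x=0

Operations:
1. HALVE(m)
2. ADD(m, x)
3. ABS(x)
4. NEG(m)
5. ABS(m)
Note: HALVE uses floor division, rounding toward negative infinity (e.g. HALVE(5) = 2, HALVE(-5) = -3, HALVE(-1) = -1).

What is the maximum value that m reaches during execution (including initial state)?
2

Values of m at each step:
Initial: m = -3
After step 1: m = -2
After step 2: m = -2
After step 3: m = -2
After step 4: m = 2 ← maximum
After step 5: m = 2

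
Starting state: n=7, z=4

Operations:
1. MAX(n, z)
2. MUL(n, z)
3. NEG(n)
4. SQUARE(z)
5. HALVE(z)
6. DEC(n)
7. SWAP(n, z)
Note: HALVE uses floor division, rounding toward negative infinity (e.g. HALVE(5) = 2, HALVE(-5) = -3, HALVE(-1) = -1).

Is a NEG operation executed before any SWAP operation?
Yes

First NEG: step 3
First SWAP: step 7
Since 3 < 7, NEG comes first.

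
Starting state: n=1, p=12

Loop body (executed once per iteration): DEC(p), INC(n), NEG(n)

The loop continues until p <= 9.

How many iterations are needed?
3

Tracing iterations:
Initial: n=1, p=12
After iteration 1: n=-2, p=11
After iteration 2: n=1, p=10
After iteration 3: n=-2, p=9
p <= 9 now holds, so the loop exits after 3 iterations.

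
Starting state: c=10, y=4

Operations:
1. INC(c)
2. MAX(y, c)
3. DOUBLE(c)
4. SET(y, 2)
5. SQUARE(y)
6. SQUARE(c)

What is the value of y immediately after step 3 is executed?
y = 11

Tracing y through execution:
Initial: y = 4
After step 1 (INC(c)): y = 4
After step 2 (MAX(y, c)): y = 11
After step 3 (DOUBLE(c)): y = 11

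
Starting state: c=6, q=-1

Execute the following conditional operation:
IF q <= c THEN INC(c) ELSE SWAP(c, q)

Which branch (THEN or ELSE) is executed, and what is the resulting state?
Branch: THEN, Final state: c=7, q=-1

Evaluating condition: q <= c
q = -1, c = 6
Condition is True, so THEN branch executes
After INC(c): c=7, q=-1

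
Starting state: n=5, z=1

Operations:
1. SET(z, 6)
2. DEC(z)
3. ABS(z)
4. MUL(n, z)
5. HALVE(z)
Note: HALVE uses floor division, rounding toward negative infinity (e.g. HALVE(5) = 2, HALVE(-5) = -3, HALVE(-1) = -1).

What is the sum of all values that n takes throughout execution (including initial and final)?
70

Values of n at each step:
Initial: n = 5
After step 1: n = 5
After step 2: n = 5
After step 3: n = 5
After step 4: n = 25
After step 5: n = 25
Sum = 5 + 5 + 5 + 5 + 25 + 25 = 70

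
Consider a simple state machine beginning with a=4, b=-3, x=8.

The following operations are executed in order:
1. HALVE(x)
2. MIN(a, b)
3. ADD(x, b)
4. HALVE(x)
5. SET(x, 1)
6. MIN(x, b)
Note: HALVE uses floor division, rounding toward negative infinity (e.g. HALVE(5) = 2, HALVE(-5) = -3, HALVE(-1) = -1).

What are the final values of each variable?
{a: -3, b: -3, x: -3}

Step-by-step execution:
Initial: a=4, b=-3, x=8
After step 1 (HALVE(x)): a=4, b=-3, x=4
After step 2 (MIN(a, b)): a=-3, b=-3, x=4
After step 3 (ADD(x, b)): a=-3, b=-3, x=1
After step 4 (HALVE(x)): a=-3, b=-3, x=0
After step 5 (SET(x, 1)): a=-3, b=-3, x=1
After step 6 (MIN(x, b)): a=-3, b=-3, x=-3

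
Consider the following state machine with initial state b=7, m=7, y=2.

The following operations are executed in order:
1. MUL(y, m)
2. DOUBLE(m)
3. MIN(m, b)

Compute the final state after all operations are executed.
{b: 7, m: 7, y: 14}

Step-by-step execution:
Initial: b=7, m=7, y=2
After step 1 (MUL(y, m)): b=7, m=7, y=14
After step 2 (DOUBLE(m)): b=7, m=14, y=14
After step 3 (MIN(m, b)): b=7, m=7, y=14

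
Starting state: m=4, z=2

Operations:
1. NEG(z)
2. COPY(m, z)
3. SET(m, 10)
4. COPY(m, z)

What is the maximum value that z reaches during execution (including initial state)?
2

Values of z at each step:
Initial: z = 2 ← maximum
After step 1: z = -2
After step 2: z = -2
After step 3: z = -2
After step 4: z = -2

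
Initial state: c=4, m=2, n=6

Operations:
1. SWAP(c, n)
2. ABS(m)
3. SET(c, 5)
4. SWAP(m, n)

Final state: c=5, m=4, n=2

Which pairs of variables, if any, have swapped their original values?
None

Comparing initial and final values:
c: 4 → 5
m: 2 → 4
n: 6 → 2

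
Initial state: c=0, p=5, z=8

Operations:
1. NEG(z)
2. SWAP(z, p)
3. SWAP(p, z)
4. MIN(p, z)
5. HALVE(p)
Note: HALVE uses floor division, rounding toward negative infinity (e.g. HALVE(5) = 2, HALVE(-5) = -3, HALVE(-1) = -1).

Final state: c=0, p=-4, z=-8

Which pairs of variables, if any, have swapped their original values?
None

Comparing initial and final values:
c: 0 → 0
p: 5 → -4
z: 8 → -8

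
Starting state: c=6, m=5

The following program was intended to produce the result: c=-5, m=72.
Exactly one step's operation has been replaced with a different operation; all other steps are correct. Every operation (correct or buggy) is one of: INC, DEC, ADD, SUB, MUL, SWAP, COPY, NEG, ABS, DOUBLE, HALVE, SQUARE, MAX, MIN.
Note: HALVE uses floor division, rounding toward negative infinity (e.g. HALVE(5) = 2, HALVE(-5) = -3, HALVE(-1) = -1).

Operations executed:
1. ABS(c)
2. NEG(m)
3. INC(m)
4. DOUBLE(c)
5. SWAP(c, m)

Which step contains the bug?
Step 3

Trace with buggy code:
Initial: c=6, m=5
After step 1: c=6, m=5
After step 2: c=6, m=-5
After step 3: c=6, m=-4
After step 4: c=12, m=-4
After step 5: c=-4, m=12
Actual final c=-4, m=12 ≠ expected c=-5, m=72.
Step 3 is the only position where a single-operation replacement can produce the expected result.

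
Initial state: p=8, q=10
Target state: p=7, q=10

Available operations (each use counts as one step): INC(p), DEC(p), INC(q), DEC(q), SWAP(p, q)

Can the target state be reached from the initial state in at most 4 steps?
Yes

Path (1 step): DEC(p)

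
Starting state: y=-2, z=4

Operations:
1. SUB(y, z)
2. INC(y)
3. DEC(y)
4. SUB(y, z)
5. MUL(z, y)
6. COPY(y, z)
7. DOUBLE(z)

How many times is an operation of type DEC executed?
1

Counting DEC operations:
Step 3: DEC(y) ← DEC
Total: 1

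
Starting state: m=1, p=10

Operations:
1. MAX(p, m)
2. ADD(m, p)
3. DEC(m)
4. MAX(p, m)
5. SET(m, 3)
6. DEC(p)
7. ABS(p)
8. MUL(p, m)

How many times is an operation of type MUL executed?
1

Counting MUL operations:
Step 8: MUL(p, m) ← MUL
Total: 1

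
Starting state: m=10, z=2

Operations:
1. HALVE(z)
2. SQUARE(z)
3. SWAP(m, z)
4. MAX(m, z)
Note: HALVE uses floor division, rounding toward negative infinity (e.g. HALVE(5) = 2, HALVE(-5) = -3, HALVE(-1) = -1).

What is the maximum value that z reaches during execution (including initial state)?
10

Values of z at each step:
Initial: z = 2
After step 1: z = 1
After step 2: z = 1
After step 3: z = 10 ← maximum
After step 4: z = 10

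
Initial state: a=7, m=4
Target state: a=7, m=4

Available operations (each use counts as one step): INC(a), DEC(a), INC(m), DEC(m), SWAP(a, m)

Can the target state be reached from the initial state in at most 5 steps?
Yes

Path (0 steps): 0 steps (already at target)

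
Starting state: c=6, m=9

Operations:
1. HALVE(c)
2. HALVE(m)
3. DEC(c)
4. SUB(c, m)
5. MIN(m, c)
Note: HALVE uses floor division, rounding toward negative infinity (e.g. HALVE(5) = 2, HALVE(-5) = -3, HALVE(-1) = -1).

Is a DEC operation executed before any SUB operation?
Yes

First DEC: step 3
First SUB: step 4
Since 3 < 4, DEC comes first.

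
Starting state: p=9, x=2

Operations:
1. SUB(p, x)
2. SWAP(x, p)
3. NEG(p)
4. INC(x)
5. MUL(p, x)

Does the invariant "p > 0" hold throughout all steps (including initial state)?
No, violated after step 3

The invariant is violated after step 3.

State at each step:
Initial: p=9, x=2
After step 1: p=7, x=2
After step 2: p=2, x=7
After step 3: p=-2, x=7
After step 4: p=-2, x=8
After step 5: p=-16, x=8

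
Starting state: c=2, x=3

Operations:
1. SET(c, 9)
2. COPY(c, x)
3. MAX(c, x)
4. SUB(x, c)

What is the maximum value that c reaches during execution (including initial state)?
9

Values of c at each step:
Initial: c = 2
After step 1: c = 9 ← maximum
After step 2: c = 3
After step 3: c = 3
After step 4: c = 3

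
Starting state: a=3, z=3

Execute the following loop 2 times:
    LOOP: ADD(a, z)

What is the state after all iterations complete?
a=9, z=3

Iteration trace:
Start: a=3, z=3
After iteration 1: a=6, z=3
After iteration 2: a=9, z=3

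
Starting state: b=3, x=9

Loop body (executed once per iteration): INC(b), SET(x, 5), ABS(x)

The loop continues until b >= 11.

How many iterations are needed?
8

Tracing iterations:
Initial: b=3, x=9
After iteration 1: b=4, x=5
After iteration 2: b=5, x=5
After iteration 3: b=6, x=5
After iteration 4: b=7, x=5
After iteration 5: b=8, x=5
After iteration 6: b=9, x=5
After iteration 7: b=10, x=5
After iteration 8: b=11, x=5
b >= 11 now holds, so the loop exits after 8 iterations.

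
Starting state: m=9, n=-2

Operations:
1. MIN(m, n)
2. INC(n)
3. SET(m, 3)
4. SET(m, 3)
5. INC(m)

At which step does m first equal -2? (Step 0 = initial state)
Step 1

Tracing m:
Initial: m = 9
After step 1: m = -2 ← first occurrence
After step 2: m = -2
After step 3: m = 3
After step 4: m = 3
After step 5: m = 4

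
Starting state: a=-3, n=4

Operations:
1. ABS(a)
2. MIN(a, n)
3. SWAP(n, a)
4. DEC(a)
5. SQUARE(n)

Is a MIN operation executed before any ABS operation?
No

First MIN: step 2
First ABS: step 1
Since 2 > 1, ABS comes first.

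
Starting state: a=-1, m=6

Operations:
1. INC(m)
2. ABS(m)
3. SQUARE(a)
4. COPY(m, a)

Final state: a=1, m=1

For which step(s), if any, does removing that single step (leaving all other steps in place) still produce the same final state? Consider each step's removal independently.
Step(s) 1, 2

Testing removal of each single step:
Without step 1: final = a=1, m=1 (same)
Without step 2: final = a=1, m=1 (same)
Without step 3: final = a=-1, m=-1 (different)
Without step 4: final = a=1, m=7 (different)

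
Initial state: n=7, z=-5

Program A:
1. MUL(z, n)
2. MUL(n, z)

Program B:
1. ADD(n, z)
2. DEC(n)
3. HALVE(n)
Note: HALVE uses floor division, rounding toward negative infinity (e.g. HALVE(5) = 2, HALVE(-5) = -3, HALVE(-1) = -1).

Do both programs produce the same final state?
No

Program A final state: n=-245, z=-35
Program B final state: n=0, z=-5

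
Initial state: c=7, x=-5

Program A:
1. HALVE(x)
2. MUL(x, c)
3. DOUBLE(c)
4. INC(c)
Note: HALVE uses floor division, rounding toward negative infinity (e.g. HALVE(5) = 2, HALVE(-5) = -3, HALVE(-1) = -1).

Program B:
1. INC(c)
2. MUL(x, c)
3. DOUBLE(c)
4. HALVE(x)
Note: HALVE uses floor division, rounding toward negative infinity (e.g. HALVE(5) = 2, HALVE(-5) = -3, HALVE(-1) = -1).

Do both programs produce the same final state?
No

Program A final state: c=15, x=-21
Program B final state: c=16, x=-20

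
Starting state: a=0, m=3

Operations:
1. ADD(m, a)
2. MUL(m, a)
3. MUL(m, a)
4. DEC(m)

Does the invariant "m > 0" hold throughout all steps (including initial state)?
No, violated after step 2

The invariant is violated after step 2.

State at each step:
Initial: a=0, m=3
After step 1: a=0, m=3
After step 2: a=0, m=0
After step 3: a=0, m=0
After step 4: a=0, m=-1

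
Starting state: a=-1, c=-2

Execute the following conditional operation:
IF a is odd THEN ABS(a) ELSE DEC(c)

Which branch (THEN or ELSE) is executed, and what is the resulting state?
Branch: THEN, Final state: a=1, c=-2

Evaluating condition: a is odd
Condition is True, so THEN branch executes
After ABS(a): a=1, c=-2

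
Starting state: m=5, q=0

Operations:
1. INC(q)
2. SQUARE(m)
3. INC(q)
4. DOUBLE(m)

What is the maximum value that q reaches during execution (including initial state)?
2

Values of q at each step:
Initial: q = 0
After step 1: q = 1
After step 2: q = 1
After step 3: q = 2 ← maximum
After step 4: q = 2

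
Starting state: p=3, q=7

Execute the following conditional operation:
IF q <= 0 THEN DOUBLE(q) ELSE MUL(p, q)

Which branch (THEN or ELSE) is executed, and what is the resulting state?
Branch: ELSE, Final state: p=21, q=7

Evaluating condition: q <= 0
q = 7
Condition is False, so ELSE branch executes
After MUL(p, q): p=21, q=7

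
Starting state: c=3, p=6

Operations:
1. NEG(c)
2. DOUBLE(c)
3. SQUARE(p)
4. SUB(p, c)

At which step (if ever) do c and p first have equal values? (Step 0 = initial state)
Never

c and p never become equal during execution.

Comparing values at each step:
Initial: c=3, p=6
After step 1: c=-3, p=6
After step 2: c=-6, p=6
After step 3: c=-6, p=36
After step 4: c=-6, p=42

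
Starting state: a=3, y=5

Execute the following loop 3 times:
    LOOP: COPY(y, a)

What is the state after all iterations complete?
a=3, y=3

Iteration trace:
Start: a=3, y=5
After iteration 1: a=3, y=3
After iteration 2: a=3, y=3
After iteration 3: a=3, y=3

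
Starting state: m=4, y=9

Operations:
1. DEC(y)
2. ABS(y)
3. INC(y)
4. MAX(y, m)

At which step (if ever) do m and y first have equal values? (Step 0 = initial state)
Never

m and y never become equal during execution.

Comparing values at each step:
Initial: m=4, y=9
After step 1: m=4, y=8
After step 2: m=4, y=8
After step 3: m=4, y=9
After step 4: m=4, y=9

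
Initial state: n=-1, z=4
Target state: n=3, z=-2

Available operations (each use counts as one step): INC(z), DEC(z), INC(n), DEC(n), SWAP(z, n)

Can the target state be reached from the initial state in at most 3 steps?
Yes

Path (3 steps): DEC(z) → DEC(n) → SWAP(z, n)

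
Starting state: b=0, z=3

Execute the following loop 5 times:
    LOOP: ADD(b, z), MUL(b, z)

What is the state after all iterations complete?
b=1089, z=3

Iteration trace:
Start: b=0, z=3
After iteration 1: b=9, z=3
After iteration 2: b=36, z=3
After iteration 3: b=117, z=3
After iteration 4: b=360, z=3
After iteration 5: b=1089, z=3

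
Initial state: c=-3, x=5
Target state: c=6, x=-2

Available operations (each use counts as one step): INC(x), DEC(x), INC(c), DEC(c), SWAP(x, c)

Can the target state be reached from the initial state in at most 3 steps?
Yes

Path (3 steps): INC(x) → INC(c) → SWAP(x, c)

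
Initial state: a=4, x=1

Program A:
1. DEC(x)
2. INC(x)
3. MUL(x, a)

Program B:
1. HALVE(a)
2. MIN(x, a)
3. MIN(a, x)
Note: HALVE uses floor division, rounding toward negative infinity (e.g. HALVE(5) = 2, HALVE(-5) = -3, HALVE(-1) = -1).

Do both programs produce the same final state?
No

Program A final state: a=4, x=4
Program B final state: a=1, x=1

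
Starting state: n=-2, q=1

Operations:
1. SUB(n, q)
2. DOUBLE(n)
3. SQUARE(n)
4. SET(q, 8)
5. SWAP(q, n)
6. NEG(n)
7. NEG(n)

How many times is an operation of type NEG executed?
2

Counting NEG operations:
Step 6: NEG(n) ← NEG
Step 7: NEG(n) ← NEG
Total: 2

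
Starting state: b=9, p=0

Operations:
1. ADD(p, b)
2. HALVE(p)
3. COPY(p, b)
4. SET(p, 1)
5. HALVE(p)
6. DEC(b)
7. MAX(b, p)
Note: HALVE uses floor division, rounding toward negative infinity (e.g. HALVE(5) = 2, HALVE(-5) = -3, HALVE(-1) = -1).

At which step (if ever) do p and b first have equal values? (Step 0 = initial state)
Step 1

p and b first become equal after step 1.

Comparing values at each step:
Initial: p=0, b=9
After step 1: p=9, b=9 ← equal!
After step 2: p=4, b=9
After step 3: p=9, b=9 ← equal!
After step 4: p=1, b=9
After step 5: p=0, b=9
After step 6: p=0, b=8
After step 7: p=0, b=8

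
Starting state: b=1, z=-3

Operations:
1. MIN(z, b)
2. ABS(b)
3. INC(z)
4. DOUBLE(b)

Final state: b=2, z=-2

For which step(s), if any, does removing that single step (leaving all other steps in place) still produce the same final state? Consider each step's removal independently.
Step(s) 1, 2

Testing removal of each single step:
Without step 1: final = b=2, z=-2 (same)
Without step 2: final = b=2, z=-2 (same)
Without step 3: final = b=2, z=-3 (different)
Without step 4: final = b=1, z=-2 (different)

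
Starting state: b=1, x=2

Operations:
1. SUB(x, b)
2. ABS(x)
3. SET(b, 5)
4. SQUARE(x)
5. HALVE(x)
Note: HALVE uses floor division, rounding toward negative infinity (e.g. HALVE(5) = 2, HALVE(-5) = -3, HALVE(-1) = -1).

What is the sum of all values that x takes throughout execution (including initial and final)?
6

Values of x at each step:
Initial: x = 2
After step 1: x = 1
After step 2: x = 1
After step 3: x = 1
After step 4: x = 1
After step 5: x = 0
Sum = 2 + 1 + 1 + 1 + 1 + 0 = 6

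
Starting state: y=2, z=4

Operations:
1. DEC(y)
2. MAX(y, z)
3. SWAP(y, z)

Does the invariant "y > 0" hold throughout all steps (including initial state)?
Yes

The invariant holds at every step.

State at each step:
Initial: y=2, z=4
After step 1: y=1, z=4
After step 2: y=4, z=4
After step 3: y=4, z=4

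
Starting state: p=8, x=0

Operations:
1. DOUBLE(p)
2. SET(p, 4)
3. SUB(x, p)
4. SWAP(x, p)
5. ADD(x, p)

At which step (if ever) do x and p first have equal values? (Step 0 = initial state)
Never

x and p never become equal during execution.

Comparing values at each step:
Initial: x=0, p=8
After step 1: x=0, p=16
After step 2: x=0, p=4
After step 3: x=-4, p=4
After step 4: x=4, p=-4
After step 5: x=0, p=-4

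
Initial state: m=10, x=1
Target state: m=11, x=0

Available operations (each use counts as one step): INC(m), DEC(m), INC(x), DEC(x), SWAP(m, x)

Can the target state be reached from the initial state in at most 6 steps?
Yes

Path (2 steps): INC(m) → DEC(x)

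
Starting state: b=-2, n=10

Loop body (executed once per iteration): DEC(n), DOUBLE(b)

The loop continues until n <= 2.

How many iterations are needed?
8

Tracing iterations:
Initial: b=-2, n=10
After iteration 1: b=-4, n=9
After iteration 2: b=-8, n=8
After iteration 3: b=-16, n=7
After iteration 4: b=-32, n=6
After iteration 5: b=-64, n=5
After iteration 6: b=-128, n=4
After iteration 7: b=-256, n=3
After iteration 8: b=-512, n=2
n <= 2 now holds, so the loop exits after 8 iterations.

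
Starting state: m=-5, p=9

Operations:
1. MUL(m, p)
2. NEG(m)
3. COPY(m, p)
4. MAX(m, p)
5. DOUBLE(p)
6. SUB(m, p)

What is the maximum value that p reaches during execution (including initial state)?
18

Values of p at each step:
Initial: p = 9
After step 1: p = 9
After step 2: p = 9
After step 3: p = 9
After step 4: p = 9
After step 5: p = 18 ← maximum
After step 6: p = 18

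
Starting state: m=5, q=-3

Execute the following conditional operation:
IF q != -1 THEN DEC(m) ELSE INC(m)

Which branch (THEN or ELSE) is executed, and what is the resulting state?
Branch: THEN, Final state: m=4, q=-3

Evaluating condition: q != -1
q = -3
Condition is True, so THEN branch executes
After DEC(m): m=4, q=-3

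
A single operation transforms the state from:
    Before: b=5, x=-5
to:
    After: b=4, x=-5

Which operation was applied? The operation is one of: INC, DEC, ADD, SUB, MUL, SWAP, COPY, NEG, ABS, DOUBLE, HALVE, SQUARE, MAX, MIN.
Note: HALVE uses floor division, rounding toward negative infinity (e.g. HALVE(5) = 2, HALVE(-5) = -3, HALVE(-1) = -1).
DEC(b)

Analyzing the change:
Before: b=5, x=-5
After: b=4, x=-5
Variable b changed from 5 to 4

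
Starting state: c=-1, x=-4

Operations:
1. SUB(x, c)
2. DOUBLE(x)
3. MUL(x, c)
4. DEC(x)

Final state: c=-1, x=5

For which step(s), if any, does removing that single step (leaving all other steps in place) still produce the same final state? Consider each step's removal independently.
None - removing any single step changes the final result

Testing removal of each single step:
Without step 1: final = c=-1, x=7 (different)
Without step 2: final = c=-1, x=2 (different)
Without step 3: final = c=-1, x=-7 (different)
Without step 4: final = c=-1, x=6 (different)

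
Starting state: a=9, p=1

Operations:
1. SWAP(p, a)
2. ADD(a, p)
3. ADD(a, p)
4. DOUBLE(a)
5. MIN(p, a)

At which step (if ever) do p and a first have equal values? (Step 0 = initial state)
Never

p and a never become equal during execution.

Comparing values at each step:
Initial: p=1, a=9
After step 1: p=9, a=1
After step 2: p=9, a=10
After step 3: p=9, a=19
After step 4: p=9, a=38
After step 5: p=9, a=38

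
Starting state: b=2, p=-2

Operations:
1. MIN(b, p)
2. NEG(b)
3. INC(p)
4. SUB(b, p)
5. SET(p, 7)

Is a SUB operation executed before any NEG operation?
No

First SUB: step 4
First NEG: step 2
Since 4 > 2, NEG comes first.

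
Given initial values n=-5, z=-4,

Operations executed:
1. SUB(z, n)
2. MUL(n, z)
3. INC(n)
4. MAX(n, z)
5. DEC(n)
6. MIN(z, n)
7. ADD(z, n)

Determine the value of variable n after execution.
n = 0

Tracing execution:
Step 1: SUB(z, n) → n = -5
Step 2: MUL(n, z) → n = -5
Step 3: INC(n) → n = -4
Step 4: MAX(n, z) → n = 1
Step 5: DEC(n) → n = 0
Step 6: MIN(z, n) → n = 0
Step 7: ADD(z, n) → n = 0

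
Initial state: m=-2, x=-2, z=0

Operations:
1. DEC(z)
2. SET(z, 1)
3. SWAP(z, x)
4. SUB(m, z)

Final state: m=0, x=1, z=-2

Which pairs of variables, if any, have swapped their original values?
(m, z)

Comparing initial and final values:
m: -2 → 0
x: -2 → 1
z: 0 → -2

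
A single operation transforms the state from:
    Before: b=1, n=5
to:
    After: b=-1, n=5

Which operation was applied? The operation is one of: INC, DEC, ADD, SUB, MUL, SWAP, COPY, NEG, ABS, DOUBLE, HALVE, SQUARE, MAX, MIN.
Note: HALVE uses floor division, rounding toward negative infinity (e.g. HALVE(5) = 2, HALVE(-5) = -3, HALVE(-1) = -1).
NEG(b)

Analyzing the change:
Before: b=1, n=5
After: b=-1, n=5
Variable b changed from 1 to -1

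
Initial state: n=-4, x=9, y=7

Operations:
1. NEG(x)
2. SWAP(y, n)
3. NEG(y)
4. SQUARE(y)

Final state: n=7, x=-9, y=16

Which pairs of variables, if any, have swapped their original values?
None

Comparing initial and final values:
n: -4 → 7
x: 9 → -9
y: 7 → 16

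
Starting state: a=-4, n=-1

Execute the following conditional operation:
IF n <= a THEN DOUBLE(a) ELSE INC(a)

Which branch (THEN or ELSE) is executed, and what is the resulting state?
Branch: ELSE, Final state: a=-3, n=-1

Evaluating condition: n <= a
n = -1, a = -4
Condition is False, so ELSE branch executes
After INC(a): a=-3, n=-1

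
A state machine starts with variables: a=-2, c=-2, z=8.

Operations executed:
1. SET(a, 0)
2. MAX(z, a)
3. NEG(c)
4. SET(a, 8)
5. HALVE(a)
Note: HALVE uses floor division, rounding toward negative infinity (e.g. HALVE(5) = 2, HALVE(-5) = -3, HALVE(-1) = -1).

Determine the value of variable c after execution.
c = 2

Tracing execution:
Step 1: SET(a, 0) → c = -2
Step 2: MAX(z, a) → c = -2
Step 3: NEG(c) → c = 2
Step 4: SET(a, 8) → c = 2
Step 5: HALVE(a) → c = 2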